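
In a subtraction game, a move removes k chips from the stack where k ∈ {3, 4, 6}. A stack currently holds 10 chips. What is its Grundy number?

Build the Grundy sequence with g(k) = mex{g(k−s) : s ∈ {3, 4, 6}, s ≤ k}:
g(0) = mex{} = 0
g(1) = mex{} = 0
g(2) = mex{} = 0
g(3) = mex{0} = 1
g(4) = mex{0} = 1
g(5) = mex{0} = 1
g(6) = mex{0,1} = 2
g(7) = mex{0,1} = 2
g(8) = mex{0,1} = 2
g(9) = mex{1,2} = 0
g(10) = mex{1,2} = 0
So g(10) = 0.

0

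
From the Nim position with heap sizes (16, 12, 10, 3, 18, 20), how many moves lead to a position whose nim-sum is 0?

Nim-sum: 16 ⊕ 12 ⊕ 10 ⊕ 3 ⊕ 18 ⊕ 20 = 19.
The overall nim-sum is X = 19. A heap of size p has a winning move iff p XOR X < p (reduce it to p XOR X).
  16: 16 XOR 19 = 3 < 16 — winning move (to 3).
  12: 12 XOR 19 = 31 ≥ 12 — no move.
  10: 10 XOR 19 = 25 ≥ 10 — no move.
  3: 3 XOR 19 = 16 ≥ 3 — no move.
  18: 18 XOR 19 = 1 < 18 — winning move (to 1).
  20: 20 XOR 19 = 7 < 20 — winning move (to 7).
That gives 3 winning moves.

3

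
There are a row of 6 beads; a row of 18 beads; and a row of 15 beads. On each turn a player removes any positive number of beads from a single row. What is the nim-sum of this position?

Write each in binary and XOR column by column:
  00110  (6)
  10010  (18)
  01111  (15)
  -----
  11011  (27)

27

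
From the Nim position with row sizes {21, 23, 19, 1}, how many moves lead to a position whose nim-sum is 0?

3

In binary:
  10101  (21)
  10111  (23)
  10011  (19)
  00001  (1)
  -----
  10000  (16)
The overall nim-sum is X = 16. A row of size p has a winning move iff p XOR X < p (reduce it to p XOR X).
  21: 21 XOR 16 = 5 < 21 — winning move (to 5).
  23: 23 XOR 16 = 7 < 23 — winning move (to 7).
  19: 19 XOR 16 = 3 < 19 — winning move (to 3).
  1: 1 XOR 16 = 17 ≥ 1 — no move.
That gives 3 winning moves.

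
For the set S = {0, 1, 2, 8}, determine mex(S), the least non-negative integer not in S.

3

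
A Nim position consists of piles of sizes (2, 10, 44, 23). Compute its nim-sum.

51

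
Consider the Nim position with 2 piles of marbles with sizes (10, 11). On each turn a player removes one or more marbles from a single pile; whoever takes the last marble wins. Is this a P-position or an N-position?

N-position

Nim-sum: 10 XOR 11 = 1.
The nim-sum is 1 ≠ 0, so this is an N-position: the player to move can win.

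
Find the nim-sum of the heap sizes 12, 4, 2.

Compute the nim-sum pairwise:
12 XOR 4 = 8
8 XOR 2 = 10

10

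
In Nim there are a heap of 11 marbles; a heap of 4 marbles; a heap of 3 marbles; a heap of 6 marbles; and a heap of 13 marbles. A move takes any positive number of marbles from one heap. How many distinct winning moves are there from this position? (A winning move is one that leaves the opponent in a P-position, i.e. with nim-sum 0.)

Compute the nim-sum pairwise:
11 XOR 4 = 15
15 XOR 3 = 12
12 XOR 6 = 10
10 XOR 13 = 7
The overall nim-sum is X = 7. A heap of size p has a winning move iff p XOR X < p (reduce it to p XOR X).
  11: 11 XOR 7 = 12 ≥ 11 — no move.
  4: 4 XOR 7 = 3 < 4 — winning move (to 3).
  3: 3 XOR 7 = 4 ≥ 3 — no move.
  6: 6 XOR 7 = 1 < 6 — winning move (to 1).
  13: 13 XOR 7 = 10 < 13 — winning move (to 10).
That gives 3 winning moves.

3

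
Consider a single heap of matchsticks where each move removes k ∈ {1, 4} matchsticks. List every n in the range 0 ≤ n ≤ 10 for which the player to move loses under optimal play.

0, 2, 5, 7, 10

Build the Grundy sequence with g(k) = mex{g(k−s) : s ∈ {1, 4}, s ≤ k}:
g(0) = mex{} = 0
g(1) = mex{0} = 1
g(2) = mex{1} = 0
g(3) = mex{0} = 1
g(4) = mex{0,1} = 2
g(5) = mex{1,2} = 0
g(6) = mex{0} = 1
g(7) = mex{1} = 0
g(8) = mex{0,2} = 1
g(9) = mex{0,1} = 2
g(10) = mex{1,2} = 0
The P-positions (g = 0) in 0..10 are 0, 2, 5, 7, 10.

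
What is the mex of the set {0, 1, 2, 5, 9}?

3

The values 0, 1, 2 are all present; 3 is the first non-negative integer missing from the set.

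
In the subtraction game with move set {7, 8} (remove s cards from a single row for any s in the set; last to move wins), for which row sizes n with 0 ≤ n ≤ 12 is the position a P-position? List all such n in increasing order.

0, 1, 2, 3, 4, 5, 6

Grundy values for subtraction set {7, 8}:
g(0) = mex{} = 0
g(1) = mex{} = 0
g(2) = mex{} = 0
g(3) = mex{} = 0
g(4) = mex{} = 0
g(5) = mex{} = 0
g(6) = mex{} = 0
g(7) = mex{0} = 1
g(8) = mex{0} = 1
g(9) = mex{0} = 1
g(10) = mex{0} = 1
g(11) = mex{0} = 1
g(12) = mex{0} = 1
The P-positions (g = 0) in 0..12 are 0, 1, 2, 3, 4, 5, 6.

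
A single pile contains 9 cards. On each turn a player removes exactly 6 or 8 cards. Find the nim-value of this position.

1

Grundy values for subtraction set {6, 8}:
g(0) = mex{} = 0
g(1) = mex{} = 0
g(2) = mex{} = 0
g(3) = mex{} = 0
g(4) = mex{} = 0
g(5) = mex{} = 0
g(6) = mex{0} = 1
g(7) = mex{0} = 1
g(8) = mex{0} = 1
g(9) = mex{0} = 1
So g(9) = 1.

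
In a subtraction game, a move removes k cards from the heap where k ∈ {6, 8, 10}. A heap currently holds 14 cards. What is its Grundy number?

2

Build the Grundy sequence with g(k) = mex{g(k−s) : s ∈ {6, 8, 10}, s ≤ k}:
g(0) = mex{} = 0
g(1) = mex{} = 0
g(2) = mex{} = 0
g(3) = mex{} = 0
g(4) = mex{} = 0
g(5) = mex{} = 0
g(6) = mex{0} = 1
g(7) = mex{0} = 1
g(8) = mex{0} = 1
g(9) = mex{0} = 1
g(10) = mex{0} = 1
g(11) = mex{0} = 1
g(12) = mex{0,1} = 2
g(13) = mex{0,1} = 2
g(14) = mex{0,1} = 2
So g(14) = 2.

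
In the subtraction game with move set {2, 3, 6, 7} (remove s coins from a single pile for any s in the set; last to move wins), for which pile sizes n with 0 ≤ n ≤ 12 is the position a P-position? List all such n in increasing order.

0, 1, 5, 9, 10

Compute g(0), g(1), … for moves {2, 3, 6, 7}:
k:     0  1  2  3  4  5  6  7  8  9 10 11 12
g(k):  0  0  1  1  2  0  3  1  2  0  0  1  1
The P-positions (g = 0) in 0..12 are 0, 1, 5, 9, 10.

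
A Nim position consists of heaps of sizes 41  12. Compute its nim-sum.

Bitwise XOR of the heap sizes:
  101001  (41)
  001100  (12)
  ------
  100101  (37)

37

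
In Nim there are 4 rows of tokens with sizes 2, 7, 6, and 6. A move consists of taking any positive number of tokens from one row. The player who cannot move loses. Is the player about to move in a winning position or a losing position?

Winning position

Bitwise XOR of the heap sizes:
  010  (2)
  111  (7)
  110  (6)
  110  (6)
  ---
  101  (5)
The nim-sum is 5 ≠ 0, so this is an N-position: the player to move can win.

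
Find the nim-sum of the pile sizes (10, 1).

Bitwise XOR of the heap sizes:
  1010  (10)
  0001  (1)
  ----
  1011  (11)

11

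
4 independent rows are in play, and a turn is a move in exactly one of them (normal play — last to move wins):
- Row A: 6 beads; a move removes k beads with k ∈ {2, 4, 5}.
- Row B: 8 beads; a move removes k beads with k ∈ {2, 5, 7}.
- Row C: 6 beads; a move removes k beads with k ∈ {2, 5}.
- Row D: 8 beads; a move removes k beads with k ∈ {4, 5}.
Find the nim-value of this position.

Build the Grundy sequence for row A with g(k) = mex{g(k−s) : s ∈ {2, 4, 5}, s ≤ k}:
g(0) = mex{} = 0
g(1) = mex{} = 0
g(2) = mex{0} = 1
g(3) = mex{0} = 1
g(4) = mex{0,1} = 2
g(5) = mex{0,1} = 2
g(6) = mex{0,1,2} = 3
So g(6) = 3.
Build the Grundy sequence for row B with g(k) = mex{g(k−s) : s ∈ {2, 5, 7}, s ≤ k}:
k:     0  1  2  3  4  5  6  7  8
g(k):  0  0  1  1  0  2  1  3  2
So g(8) = 2.
Build the Grundy sequence for row C with g(k) = mex{g(k−s) : s ∈ {2, 5}, s ≤ k}:
g(0) = mex{} = 0
g(1) = mex{} = 0
g(2) = mex{0} = 1
g(3) = mex{0} = 1
g(4) = mex{1} = 0
g(5) = mex{0,1} = 2
g(6) = mex{0} = 1
So g(6) = 1.
Build the Grundy sequence for row D with g(k) = mex{g(k−s) : s ∈ {4, 5}, s ≤ k}:
g(0) = mex{} = 0
g(1) = mex{} = 0
g(2) = mex{} = 0
g(3) = mex{} = 0
g(4) = mex{0} = 1
g(5) = mex{0} = 1
g(6) = mex{0} = 1
g(7) = mex{0} = 1
g(8) = mex{0,1} = 2
So g(8) = 2.
The value of a disjunctive sum is the nim-sum of the parts.
Combined value = 3 ⊕ 2 ⊕ 1 ⊕ 2 = 2.

2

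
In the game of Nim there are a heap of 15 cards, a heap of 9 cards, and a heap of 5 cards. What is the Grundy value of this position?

3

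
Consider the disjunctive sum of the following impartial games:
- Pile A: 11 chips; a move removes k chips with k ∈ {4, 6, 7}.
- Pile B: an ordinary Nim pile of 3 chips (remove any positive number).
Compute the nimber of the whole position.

3

For pile A, compute g(0), g(1), … with moves {4, 6, 7}:
g(0) = mex{} = 0
g(1) = mex{} = 0
g(2) = mex{} = 0
g(3) = mex{} = 0
g(4) = mex{0} = 1
g(5) = mex{0} = 1
g(6) = mex{0} = 1
g(7) = mex{0} = 1
g(8) = mex{0,1} = 2
g(9) = mex{0,1} = 2
g(10) = mex{0,1} = 2
g(11) = mex{1} = 0
So g(11) = 0.
Pile B is a plain Nim pile of size 3, so its Grundy value is 3.
The value of a disjunctive sum is the nim-sum of the parts.
Combined value = 0 XOR 3 = 3.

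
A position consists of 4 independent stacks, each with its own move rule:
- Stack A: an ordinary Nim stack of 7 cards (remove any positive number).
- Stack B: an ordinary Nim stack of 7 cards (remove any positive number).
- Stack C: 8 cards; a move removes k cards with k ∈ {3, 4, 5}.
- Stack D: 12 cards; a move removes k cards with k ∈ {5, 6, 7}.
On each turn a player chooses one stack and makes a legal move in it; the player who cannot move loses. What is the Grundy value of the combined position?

Stack A is a plain Nim stack of size 7, so its Grundy value is 7.
Stack B is a plain Nim stack of size 7, so its Grundy value is 7.
Grundy values for stack C (subtraction set {3, 4, 5}):
g(0) = mex{} = 0
g(1) = mex{} = 0
g(2) = mex{} = 0
g(3) = mex{0} = 1
g(4) = mex{0} = 1
g(5) = mex{0} = 1
g(6) = mex{0,1} = 2
g(7) = mex{0,1} = 2
g(8) = mex{1} = 0
So g(8) = 0.
Grundy values for stack D (subtraction set {5, 6, 7}):
k:     0  1  2  3  4  5  6  7  8  9 10 11 12
g(k):  0  0  0  0  0  1  1  1  1  1  2  2  0
So g(12) = 0.
The value of a disjunctive sum is the nim-sum of the parts.
Combined value = 7 XOR 7 XOR 0 XOR 0 = 0.

0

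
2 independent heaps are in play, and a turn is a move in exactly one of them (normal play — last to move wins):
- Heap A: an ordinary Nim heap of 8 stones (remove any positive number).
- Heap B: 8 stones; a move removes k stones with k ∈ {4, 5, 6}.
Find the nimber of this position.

Heap A is a plain Nim heap of size 8, so its Grundy value is 8.
For heap B, compute g(0), g(1), … with moves {4, 5, 6}:
g(0) = mex{} = 0
g(1) = mex{} = 0
g(2) = mex{} = 0
g(3) = mex{} = 0
g(4) = mex{0} = 1
g(5) = mex{0} = 1
g(6) = mex{0} = 1
g(7) = mex{0} = 1
g(8) = mex{0,1} = 2
So g(8) = 2.
The value of a disjunctive sum is the nim-sum of the parts.
Combined value = 8 XOR 2 = 10.

10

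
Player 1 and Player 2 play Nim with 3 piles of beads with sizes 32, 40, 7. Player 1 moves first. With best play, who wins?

Nim-sum: 32 XOR 40 XOR 7 = 15.
The nim-sum is 15 ≠ 0, so this is an N-position: the player to move can win; Player 1 has a winning move.

Player 1 wins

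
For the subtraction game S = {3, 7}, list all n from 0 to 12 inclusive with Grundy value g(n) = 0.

0, 1, 2, 6, 10, 11, 12

Grundy values for subtraction set {3, 7}:
k:     0  1  2  3  4  5  6  7  8  9 10 11 12
g(k):  0  0  0  1  1  1  0  2  2  1  0  0  0
The P-positions (g = 0) in 0..12 are 0, 1, 2, 6, 10, 11, 12.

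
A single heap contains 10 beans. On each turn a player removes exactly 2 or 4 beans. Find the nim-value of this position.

2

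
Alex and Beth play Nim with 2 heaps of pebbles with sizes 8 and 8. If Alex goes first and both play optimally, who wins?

Beth wins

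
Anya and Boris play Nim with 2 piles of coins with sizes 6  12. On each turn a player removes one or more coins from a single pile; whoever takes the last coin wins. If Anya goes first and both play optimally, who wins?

Nim-sum: 6 XOR 12 = 10.
The nim-sum is 10 ≠ 0, so this is an N-position: the player to move can win; Anya has a winning move.

Anya wins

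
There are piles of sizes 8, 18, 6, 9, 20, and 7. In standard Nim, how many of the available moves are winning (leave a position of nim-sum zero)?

Compute the nim-sum pairwise:
8 ⊕ 18 = 26
26 ⊕ 6 = 28
28 ⊕ 9 = 21
21 ⊕ 20 = 1
1 ⊕ 7 = 6
The overall nim-sum is X = 6. A pile of size p has a winning move iff p XOR X < p (reduce it to p XOR X).
  8: 8 XOR 6 = 14 ≥ 8 — no move.
  18: 18 XOR 6 = 20 ≥ 18 — no move.
  6: 6 XOR 6 = 0 < 6 — winning move (to 0).
  9: 9 XOR 6 = 15 ≥ 9 — no move.
  20: 20 XOR 6 = 18 < 20 — winning move (to 18).
  7: 7 XOR 6 = 1 < 7 — winning move (to 1).
That gives 3 winning moves.

3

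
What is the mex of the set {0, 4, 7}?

1

0 is in the set but 1 is not, so the mex is 1.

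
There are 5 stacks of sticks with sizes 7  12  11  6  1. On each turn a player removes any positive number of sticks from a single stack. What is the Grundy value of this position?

Nim-sum: 7 ^ 12 ^ 11 ^ 6 ^ 1 = 7.

7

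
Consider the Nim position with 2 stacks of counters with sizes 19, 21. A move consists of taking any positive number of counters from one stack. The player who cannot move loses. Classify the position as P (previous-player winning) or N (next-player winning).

N-position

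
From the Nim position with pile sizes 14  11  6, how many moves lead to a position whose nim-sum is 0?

3

Compute the nim-sum pairwise:
14 XOR 11 = 5
5 XOR 6 = 3
The overall nim-sum is X = 3. A pile of size p has a winning move iff p XOR X < p (reduce it to p XOR X).
  14: 14 XOR 3 = 13 < 14 — winning move (to 13).
  11: 11 XOR 3 = 8 < 11 — winning move (to 8).
  6: 6 XOR 3 = 5 < 6 — winning move (to 5).
That gives 3 winning moves.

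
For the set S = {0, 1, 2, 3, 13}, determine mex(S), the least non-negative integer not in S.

4

The values 0, 1, 2, 3 are all present; 4 is the first non-negative integer missing from the set.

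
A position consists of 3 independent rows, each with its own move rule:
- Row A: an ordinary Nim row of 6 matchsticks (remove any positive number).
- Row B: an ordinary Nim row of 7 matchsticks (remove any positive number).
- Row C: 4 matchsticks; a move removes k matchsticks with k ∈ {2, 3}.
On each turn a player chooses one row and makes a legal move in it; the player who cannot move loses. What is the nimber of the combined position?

3

Row A is a plain Nim row of size 6, so its Grundy value is 6.
Row B is a plain Nim row of size 7, so its Grundy value is 7.
Grundy values for row C (subtraction set {2, 3}):
g(0) = mex{} = 0
g(1) = mex{} = 0
g(2) = mex{0} = 1
g(3) = mex{0} = 1
g(4) = mex{0,1} = 2
So g(4) = 2.
By the Sprague-Grundy theorem, the Grundy value of a sum of independent games is the XOR of the component values.
Combined value = 6 ⊕ 7 ⊕ 2 = 3.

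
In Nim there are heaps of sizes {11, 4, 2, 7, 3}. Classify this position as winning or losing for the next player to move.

Compute the nim-sum pairwise:
11 XOR 4 = 15
15 XOR 2 = 13
13 XOR 7 = 10
10 XOR 3 = 9
The nim-sum is 9 ≠ 0, so this is an N-position: the player to move can win.

Winning position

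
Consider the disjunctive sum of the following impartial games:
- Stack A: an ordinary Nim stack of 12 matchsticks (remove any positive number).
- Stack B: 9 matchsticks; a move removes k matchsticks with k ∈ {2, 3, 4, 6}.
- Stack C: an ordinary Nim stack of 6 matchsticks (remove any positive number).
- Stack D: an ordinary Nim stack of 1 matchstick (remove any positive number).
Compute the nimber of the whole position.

Stack A is a plain Nim stack of size 12, so its Grundy value is 12.
Grundy values for stack B (subtraction set {2, 3, 4, 6}):
g(0) = mex{} = 0
g(1) = mex{} = 0
g(2) = mex{0} = 1
g(3) = mex{0} = 1
g(4) = mex{0,1} = 2
g(5) = mex{0,1} = 2
g(6) = mex{0,1,2} = 3
g(7) = mex{0,1,2} = 3
g(8) = mex{1,2,3} = 0
g(9) = mex{1,2,3} = 0
So g(9) = 0.
Stack C is a plain Nim stack of size 6, so its Grundy value is 6.
Stack D is a plain Nim stack of size 1, so its Grundy value is 1.
By the Sprague-Grundy theorem, the Grundy value of a sum of independent games is the XOR of the component values.
Combined value = 12 XOR 0 XOR 6 XOR 1 = 11.

11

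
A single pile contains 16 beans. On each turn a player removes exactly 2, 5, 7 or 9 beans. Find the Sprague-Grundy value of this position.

0

Compute g(0), g(1), … for moves {2, 5, 7, 9}:
k:     0  1  2  3  4  5  6  7  8  9 10 11 12 13 14 15 16
g(k):  0  0  1  1  0  2  1  3  2  2  3  3  0  4  1  0  0
So g(16) = 0.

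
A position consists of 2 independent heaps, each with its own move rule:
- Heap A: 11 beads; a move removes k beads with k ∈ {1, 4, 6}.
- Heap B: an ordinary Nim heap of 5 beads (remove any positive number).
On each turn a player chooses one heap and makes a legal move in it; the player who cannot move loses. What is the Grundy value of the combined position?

4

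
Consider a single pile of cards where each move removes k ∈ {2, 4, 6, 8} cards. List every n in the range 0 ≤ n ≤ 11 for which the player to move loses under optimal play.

0, 1, 10, 11

Compute g(0), g(1), … for moves {2, 4, 6, 8}:
g(0) = mex{} = 0
g(1) = mex{} = 0
g(2) = mex{0} = 1
g(3) = mex{0} = 1
g(4) = mex{0,1} = 2
g(5) = mex{0,1} = 2
g(6) = mex{0,1,2} = 3
g(7) = mex{0,1,2} = 3
g(8) = mex{0,1,2,3} = 4
g(9) = mex{0,1,2,3} = 4
g(10) = mex{1,2,3,4} = 0
g(11) = mex{1,2,3,4} = 0
The P-positions (g = 0) in 0..11 are 0, 1, 10, 11.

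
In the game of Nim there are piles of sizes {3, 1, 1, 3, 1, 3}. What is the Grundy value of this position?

2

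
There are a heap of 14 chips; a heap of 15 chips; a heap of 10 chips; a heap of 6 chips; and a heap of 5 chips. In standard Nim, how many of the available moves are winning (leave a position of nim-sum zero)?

Compute the nim-sum pairwise:
14 ^ 15 = 1
1 ^ 10 = 11
11 ^ 6 = 13
13 ^ 5 = 8
The overall nim-sum is X = 8. A heap of size p has a winning move iff p XOR X < p (reduce it to p XOR X).
  14: 14 XOR 8 = 6 < 14 — winning move (to 6).
  15: 15 XOR 8 = 7 < 15 — winning move (to 7).
  10: 10 XOR 8 = 2 < 10 — winning move (to 2).
  6: 6 XOR 8 = 14 ≥ 6 — no move.
  5: 5 XOR 8 = 13 ≥ 5 — no move.
That gives 3 winning moves.

3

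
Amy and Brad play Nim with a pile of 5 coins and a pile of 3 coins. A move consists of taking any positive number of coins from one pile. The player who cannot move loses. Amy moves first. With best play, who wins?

Amy wins

Nim-sum: 5 XOR 3 = 6.
The nim-sum is 6 ≠ 0, so this is an N-position: the player to move can win; Amy has a winning move.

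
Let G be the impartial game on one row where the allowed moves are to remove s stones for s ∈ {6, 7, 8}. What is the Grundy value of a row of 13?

Compute g(0), g(1), … for moves {6, 7, 8}:
g(0) = mex{} = 0
g(1) = mex{} = 0
g(2) = mex{} = 0
g(3) = mex{} = 0
g(4) = mex{} = 0
g(5) = mex{} = 0
g(6) = mex{0} = 1
g(7) = mex{0} = 1
g(8) = mex{0} = 1
g(9) = mex{0} = 1
g(10) = mex{0} = 1
g(11) = mex{0} = 1
g(12) = mex{0,1} = 2
g(13) = mex{0,1} = 2
So g(13) = 2.

2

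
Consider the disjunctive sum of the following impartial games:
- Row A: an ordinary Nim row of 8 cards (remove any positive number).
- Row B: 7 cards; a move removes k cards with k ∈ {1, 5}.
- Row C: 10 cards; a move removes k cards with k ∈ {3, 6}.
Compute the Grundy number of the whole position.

9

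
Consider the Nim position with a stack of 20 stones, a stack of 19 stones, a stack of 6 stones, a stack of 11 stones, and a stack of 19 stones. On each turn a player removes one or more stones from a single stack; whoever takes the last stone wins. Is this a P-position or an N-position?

Nim-sum: 20 ^ 19 ^ 6 ^ 11 ^ 19 = 25.
The nim-sum is 25 ≠ 0, so this is an N-position: the player to move can win.

N-position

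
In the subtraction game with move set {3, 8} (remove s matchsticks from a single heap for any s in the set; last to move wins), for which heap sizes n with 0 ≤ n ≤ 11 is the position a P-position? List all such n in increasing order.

0, 1, 2, 6, 7, 11

Grundy values for subtraction set {3, 8}:
g(0) = mex{} = 0
g(1) = mex{} = 0
g(2) = mex{} = 0
g(3) = mex{0} = 1
g(4) = mex{0} = 1
g(5) = mex{0} = 1
g(6) = mex{1} = 0
g(7) = mex{1} = 0
g(8) = mex{0,1} = 2
g(9) = mex{0} = 1
g(10) = mex{0} = 1
g(11) = mex{1,2} = 0
The P-positions (g = 0) in 0..11 are 0, 1, 2, 6, 7, 11.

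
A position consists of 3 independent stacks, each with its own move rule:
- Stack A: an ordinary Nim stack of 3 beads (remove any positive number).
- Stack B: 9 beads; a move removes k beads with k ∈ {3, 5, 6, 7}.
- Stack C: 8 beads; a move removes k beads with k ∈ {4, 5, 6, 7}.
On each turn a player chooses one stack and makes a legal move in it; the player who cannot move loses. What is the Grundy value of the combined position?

Stack A is a plain Nim stack of size 3, so its Grundy value is 3.
For stack B, compute g(0), g(1), … with moves {3, 5, 6, 7}:
g(0) = mex{} = 0
g(1) = mex{} = 0
g(2) = mex{} = 0
g(3) = mex{0} = 1
g(4) = mex{0} = 1
g(5) = mex{0} = 1
g(6) = mex{0,1} = 2
g(7) = mex{0,1} = 2
g(8) = mex{0,1} = 2
g(9) = mex{0,1,2} = 3
So g(9) = 3.
For stack C, compute g(0), g(1), … with moves {4, 5, 6, 7}:
g(0) = mex{} = 0
g(1) = mex{} = 0
g(2) = mex{} = 0
g(3) = mex{} = 0
g(4) = mex{0} = 1
g(5) = mex{0} = 1
g(6) = mex{0} = 1
g(7) = mex{0} = 1
g(8) = mex{0,1} = 2
So g(8) = 2.
The value of a disjunctive sum is the nim-sum of the parts.
Combined value = 3 ⊕ 3 ⊕ 2 = 2.

2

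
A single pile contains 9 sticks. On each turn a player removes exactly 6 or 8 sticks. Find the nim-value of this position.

1

Grundy values for subtraction set {6, 8}:
g(0) = mex{} = 0
g(1) = mex{} = 0
g(2) = mex{} = 0
g(3) = mex{} = 0
g(4) = mex{} = 0
g(5) = mex{} = 0
g(6) = mex{0} = 1
g(7) = mex{0} = 1
g(8) = mex{0} = 1
g(9) = mex{0} = 1
So g(9) = 1.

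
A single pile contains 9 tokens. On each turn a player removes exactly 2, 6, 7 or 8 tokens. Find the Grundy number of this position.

2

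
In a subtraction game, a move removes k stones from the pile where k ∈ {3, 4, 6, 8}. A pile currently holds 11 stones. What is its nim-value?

Grundy values for subtraction set {3, 4, 6, 8}:
k:     0  1  2  3  4  5  6  7  8  9 10 11
g(k):  0  0  0  1  1  1  2  2  2  3  3  0
So g(11) = 0.

0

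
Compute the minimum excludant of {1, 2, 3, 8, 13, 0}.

4

The values 0, 1, 2, 3 are all present; 4 is the first non-negative integer missing from the set.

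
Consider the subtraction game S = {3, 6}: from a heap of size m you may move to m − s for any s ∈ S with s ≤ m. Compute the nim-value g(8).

Compute g(0), g(1), … for moves {3, 6}:
k:     0  1  2  3  4  5  6  7  8
g(k):  0  0  0  1  1  1  2  2  2
So g(8) = 2.

2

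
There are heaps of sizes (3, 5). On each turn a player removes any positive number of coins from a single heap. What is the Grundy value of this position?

Nim-sum: 3 XOR 5 = 6.

6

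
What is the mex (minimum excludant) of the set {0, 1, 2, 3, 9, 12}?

4

The values 0, 1, 2, 3 are all present; 4 is the first non-negative integer missing from the set.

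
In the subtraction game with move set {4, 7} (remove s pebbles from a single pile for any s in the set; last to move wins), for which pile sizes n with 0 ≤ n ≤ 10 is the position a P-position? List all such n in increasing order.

0, 1, 2, 3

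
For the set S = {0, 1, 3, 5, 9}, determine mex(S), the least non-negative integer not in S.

The values 0, 1 are all present; 2 is the first non-negative integer missing from the set.

2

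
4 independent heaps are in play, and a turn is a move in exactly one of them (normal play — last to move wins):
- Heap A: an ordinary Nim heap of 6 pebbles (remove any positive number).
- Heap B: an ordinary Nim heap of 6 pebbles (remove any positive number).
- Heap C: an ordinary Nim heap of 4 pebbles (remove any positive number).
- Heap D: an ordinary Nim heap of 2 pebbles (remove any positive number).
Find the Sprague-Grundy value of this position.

Heap A is a plain Nim heap of size 6, so its Grundy value is 6.
Heap B is a plain Nim heap of size 6, so its Grundy value is 6.
Heap C is a plain Nim heap of size 4, so its Grundy value is 4.
Heap D is a plain Nim heap of size 2, so its Grundy value is 2.
The value of a disjunctive sum is the nim-sum of the parts.
Combined value = 6 XOR 6 XOR 4 XOR 2 = 6.

6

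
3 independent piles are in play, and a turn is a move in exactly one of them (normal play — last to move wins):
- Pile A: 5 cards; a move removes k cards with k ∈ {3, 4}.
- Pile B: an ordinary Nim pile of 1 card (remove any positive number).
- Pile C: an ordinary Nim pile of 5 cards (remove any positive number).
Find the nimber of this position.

For pile A, compute g(0), g(1), … with moves {3, 4}:
g(0) = mex{} = 0
g(1) = mex{} = 0
g(2) = mex{} = 0
g(3) = mex{0} = 1
g(4) = mex{0} = 1
g(5) = mex{0} = 1
So g(5) = 1.
Pile B is a plain Nim pile of size 1, so its Grundy value is 1.
Pile C is a plain Nim pile of size 5, so its Grundy value is 5.
The value of a disjunctive sum is the nim-sum of the parts.
Combined value = 1 XOR 1 XOR 5 = 5.

5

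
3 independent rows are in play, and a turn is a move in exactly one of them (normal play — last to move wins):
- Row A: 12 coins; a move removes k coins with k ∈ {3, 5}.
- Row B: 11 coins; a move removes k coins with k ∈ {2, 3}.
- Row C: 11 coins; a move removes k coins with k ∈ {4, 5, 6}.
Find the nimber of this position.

For row A, compute g(0), g(1), … with moves {3, 5}:
k:     0  1  2  3  4  5  6  7  8  9 10 11 12
g(k):  0  0  0  1  1  1  2  2  0  0  0  1  1
So g(12) = 1.
Grundy values for row B (subtraction set {2, 3}):
g(0) = mex{} = 0
g(1) = mex{} = 0
g(2) = mex{0} = 1
g(3) = mex{0} = 1
g(4) = mex{0,1} = 2
g(5) = mex{1} = 0
g(6) = mex{1,2} = 0
g(7) = mex{0,2} = 1
g(8) = mex{0} = 1
g(9) = mex{0,1} = 2
g(10) = mex{1} = 0
g(11) = mex{1,2} = 0
So g(11) = 0.
For row C, compute g(0), g(1), … with moves {4, 5, 6}:
k:     0  1  2  3  4  5  6  7  8  9 10 11
g(k):  0  0  0  0  1  1  1  1  2  2  0  0
So g(11) = 0.
By the Sprague-Grundy theorem, the Grundy value of a sum of independent games is the XOR of the component values.
Combined value = 1 ⊕ 0 ⊕ 0 = 1.

1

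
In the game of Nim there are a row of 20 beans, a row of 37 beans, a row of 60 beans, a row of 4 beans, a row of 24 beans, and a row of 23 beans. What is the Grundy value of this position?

In binary:
  010100  (20)
  100101  (37)
  111100  (60)
  000100  (4)
  011000  (24)
  010111  (23)
  ------
  000110  (6)

6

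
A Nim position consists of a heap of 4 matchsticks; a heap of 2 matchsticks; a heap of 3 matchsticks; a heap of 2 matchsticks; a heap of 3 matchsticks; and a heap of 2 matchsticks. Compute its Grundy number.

6

Write each in binary and XOR column by column:
  100  (4)
  010  (2)
  011  (3)
  010  (2)
  011  (3)
  010  (2)
  ---
  110  (6)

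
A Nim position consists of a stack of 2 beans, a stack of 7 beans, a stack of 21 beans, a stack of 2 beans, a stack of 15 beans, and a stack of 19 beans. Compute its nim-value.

14

Nim-sum: 2 XOR 7 XOR 21 XOR 2 XOR 15 XOR 19 = 14.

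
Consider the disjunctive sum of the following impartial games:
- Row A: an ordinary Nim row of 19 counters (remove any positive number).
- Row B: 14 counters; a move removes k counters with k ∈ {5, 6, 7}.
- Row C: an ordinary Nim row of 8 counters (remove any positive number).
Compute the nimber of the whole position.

27

Row A is a plain Nim row of size 19, so its Grundy value is 19.
Build the Grundy sequence for row B with g(k) = mex{g(k−s) : s ∈ {5, 6, 7}, s ≤ k}:
k:     0  1  2  3  4  5  6  7  8  9 10 11 12 13 14
g(k):  0  0  0  0  0  1  1  1  1  1  2  2  0  0  0
So g(14) = 0.
Row C is a plain Nim row of size 8, so its Grundy value is 8.
The value of a disjunctive sum is the nim-sum of the parts.
Combined value = 19 XOR 0 XOR 8 = 27.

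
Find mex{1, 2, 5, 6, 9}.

0

0 is not in the set, so the mex is 0.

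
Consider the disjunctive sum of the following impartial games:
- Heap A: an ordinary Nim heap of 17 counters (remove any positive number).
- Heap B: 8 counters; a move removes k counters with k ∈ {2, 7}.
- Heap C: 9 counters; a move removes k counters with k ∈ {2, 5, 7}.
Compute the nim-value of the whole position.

17

Heap A is a plain Nim heap of size 17, so its Grundy value is 17.
Grundy values for heap B (subtraction set {2, 7}):
g(0) = mex{} = 0
g(1) = mex{} = 0
g(2) = mex{0} = 1
g(3) = mex{0} = 1
g(4) = mex{1} = 0
g(5) = mex{1} = 0
g(6) = mex{0} = 1
g(7) = mex{0} = 1
g(8) = mex{0,1} = 2
So g(8) = 2.
For heap C, compute g(0), g(1), … with moves {2, 5, 7}:
k:     0  1  2  3  4  5  6  7  8  9
g(k):  0  0  1  1  0  2  1  3  2  2
So g(9) = 2.
By the Sprague-Grundy theorem, the Grundy value of a sum of independent games is the XOR of the component values.
Combined value = 17 XOR 2 XOR 2 = 17.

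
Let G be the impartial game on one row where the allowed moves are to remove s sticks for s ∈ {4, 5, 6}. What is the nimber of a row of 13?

Build the Grundy sequence with g(k) = mex{g(k−s) : s ∈ {4, 5, 6}, s ≤ k}:
g(0) = mex{} = 0
g(1) = mex{} = 0
g(2) = mex{} = 0
g(3) = mex{} = 0
g(4) = mex{0} = 1
g(5) = mex{0} = 1
g(6) = mex{0} = 1
g(7) = mex{0} = 1
g(8) = mex{0,1} = 2
g(9) = mex{0,1} = 2
g(10) = mex{1} = 0
g(11) = mex{1} = 0
g(12) = mex{1,2} = 0
g(13) = mex{1,2} = 0
So g(13) = 0.

0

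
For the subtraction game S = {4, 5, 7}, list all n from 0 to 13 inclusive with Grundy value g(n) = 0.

0, 1, 2, 3, 11, 12, 13

Build the Grundy sequence with g(k) = mex{g(k−s) : s ∈ {4, 5, 7}, s ≤ k}:
k:     0  1  2  3  4  5  6  7  8  9 10 11 12 13
g(k):  0  0  0  0  1  1  1  1  2  2  2  0  0  0
The P-positions (g = 0) in 0..13 are 0, 1, 2, 3, 11, 12, 13.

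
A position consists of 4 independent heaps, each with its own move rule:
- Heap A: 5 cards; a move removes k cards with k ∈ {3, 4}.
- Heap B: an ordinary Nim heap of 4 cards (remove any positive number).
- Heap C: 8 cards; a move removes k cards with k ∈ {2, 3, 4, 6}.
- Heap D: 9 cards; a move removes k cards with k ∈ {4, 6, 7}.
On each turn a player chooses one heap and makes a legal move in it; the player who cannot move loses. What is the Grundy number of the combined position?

For heap A, compute g(0), g(1), … with moves {3, 4}:
k:     0  1  2  3  4  5
g(k):  0  0  0  1  1  1
So g(5) = 1.
Heap B is a plain Nim heap of size 4, so its Grundy value is 4.
Grundy values for heap C (subtraction set {2, 3, 4, 6}):
k:     0  1  2  3  4  5  6  7  8
g(k):  0  0  1  1  2  2  3  3  0
So g(8) = 0.
Grundy values for heap D (subtraction set {4, 6, 7}):
g(0) = mex{} = 0
g(1) = mex{} = 0
g(2) = mex{} = 0
g(3) = mex{} = 0
g(4) = mex{0} = 1
g(5) = mex{0} = 1
g(6) = mex{0} = 1
g(7) = mex{0} = 1
g(8) = mex{0,1} = 2
g(9) = mex{0,1} = 2
So g(9) = 2.
By the Sprague-Grundy theorem, the Grundy value of a sum of independent games is the XOR of the component values.
Combined value = 1 XOR 4 XOR 0 XOR 2 = 7.

7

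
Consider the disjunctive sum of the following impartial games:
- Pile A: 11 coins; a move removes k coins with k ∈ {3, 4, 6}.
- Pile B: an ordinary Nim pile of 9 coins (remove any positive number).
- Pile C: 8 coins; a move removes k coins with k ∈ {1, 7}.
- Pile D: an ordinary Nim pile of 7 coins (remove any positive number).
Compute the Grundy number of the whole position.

For pile A, compute g(0), g(1), … with moves {3, 4, 6}:
g(0) = mex{} = 0
g(1) = mex{} = 0
g(2) = mex{} = 0
g(3) = mex{0} = 1
g(4) = mex{0} = 1
g(5) = mex{0} = 1
g(6) = mex{0,1} = 2
g(7) = mex{0,1} = 2
g(8) = mex{0,1} = 2
g(9) = mex{1,2} = 0
g(10) = mex{1,2} = 0
g(11) = mex{1,2} = 0
So g(11) = 0.
Pile B is a plain Nim pile of size 9, so its Grundy value is 9.
Build the Grundy sequence for pile C with g(k) = mex{g(k−s) : s ∈ {1, 7}, s ≤ k}:
g(0) = mex{} = 0
g(1) = mex{0} = 1
g(2) = mex{1} = 0
g(3) = mex{0} = 1
g(4) = mex{1} = 0
g(5) = mex{0} = 1
g(6) = mex{1} = 0
g(7) = mex{0} = 1
g(8) = mex{1} = 0
So g(8) = 0.
Pile D is a plain Nim pile of size 7, so its Grundy value is 7.
The value of a disjunctive sum is the nim-sum of the parts.
Combined value = 0 ⊕ 9 ⊕ 0 ⊕ 7 = 14.

14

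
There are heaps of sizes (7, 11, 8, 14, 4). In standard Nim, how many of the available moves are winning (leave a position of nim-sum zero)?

Compute the nim-sum pairwise:
7 ⊕ 11 = 12
12 ⊕ 8 = 4
4 ⊕ 14 = 10
10 ⊕ 4 = 14
The overall nim-sum is X = 14. A heap of size p has a winning move iff p XOR X < p (reduce it to p XOR X).
  7: 7 XOR 14 = 9 ≥ 7 — no move.
  11: 11 XOR 14 = 5 < 11 — winning move (to 5).
  8: 8 XOR 14 = 6 < 8 — winning move (to 6).
  14: 14 XOR 14 = 0 < 14 — winning move (to 0).
  4: 4 XOR 14 = 10 ≥ 4 — no move.
That gives 3 winning moves.

3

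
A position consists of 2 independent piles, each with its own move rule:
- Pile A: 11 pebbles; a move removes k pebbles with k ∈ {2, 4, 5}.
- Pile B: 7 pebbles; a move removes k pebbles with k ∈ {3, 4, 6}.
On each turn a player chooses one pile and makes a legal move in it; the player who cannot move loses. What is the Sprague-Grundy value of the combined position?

Build the Grundy sequence for pile A with g(k) = mex{g(k−s) : s ∈ {2, 4, 5}, s ≤ k}:
k:     0  1  2  3  4  5  6  7  8  9 10 11
g(k):  0  0  1  1  2  2  3  0  0  1  1  2
So g(11) = 2.
For pile B, compute g(0), g(1), … with moves {3, 4, 6}:
k:     0  1  2  3  4  5  6  7
g(k):  0  0  0  1  1  1  2  2
So g(7) = 2.
By the Sprague-Grundy theorem, the Grundy value of a sum of independent games is the XOR of the component values.
Combined value = 2 ⊕ 2 = 0.

0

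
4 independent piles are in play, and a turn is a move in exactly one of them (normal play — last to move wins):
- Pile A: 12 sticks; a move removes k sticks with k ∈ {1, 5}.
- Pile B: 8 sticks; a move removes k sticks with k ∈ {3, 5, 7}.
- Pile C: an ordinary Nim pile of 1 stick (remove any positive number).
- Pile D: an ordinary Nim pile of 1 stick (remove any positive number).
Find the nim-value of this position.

2

For pile A, compute g(0), g(1), … with moves {1, 5}:
g(0) = mex{} = 0
g(1) = mex{0} = 1
g(2) = mex{1} = 0
g(3) = mex{0} = 1
g(4) = mex{1} = 0
g(5) = mex{0} = 1
g(6) = mex{1} = 0
g(7) = mex{0} = 1
g(8) = mex{1} = 0
g(9) = mex{0} = 1
g(10) = mex{1} = 0
g(11) = mex{0} = 1
g(12) = mex{1} = 0
So g(12) = 0.
Build the Grundy sequence for pile B with g(k) = mex{g(k−s) : s ∈ {3, 5, 7}, s ≤ k}:
g(0) = mex{} = 0
g(1) = mex{} = 0
g(2) = mex{} = 0
g(3) = mex{0} = 1
g(4) = mex{0} = 1
g(5) = mex{0} = 1
g(6) = mex{0,1} = 2
g(7) = mex{0,1} = 2
g(8) = mex{0,1} = 2
So g(8) = 2.
Pile C is a plain Nim pile of size 1, so its Grundy value is 1.
Pile D is a plain Nim pile of size 1, so its Grundy value is 1.
By the Sprague-Grundy theorem, the Grundy value of a sum of independent games is the XOR of the component values.
Combined value = 0 ⊕ 2 ⊕ 1 ⊕ 1 = 2.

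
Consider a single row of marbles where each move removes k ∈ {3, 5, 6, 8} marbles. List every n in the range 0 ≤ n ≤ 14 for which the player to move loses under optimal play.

0, 1, 2, 11, 12, 13

Grundy values for subtraction set {3, 5, 6, 8}:
g(0) = mex{} = 0
g(1) = mex{} = 0
g(2) = mex{} = 0
g(3) = mex{0} = 1
g(4) = mex{0} = 1
g(5) = mex{0} = 1
g(6) = mex{0,1} = 2
g(7) = mex{0,1} = 2
g(8) = mex{0,1} = 2
g(9) = mex{0,1,2} = 3
g(10) = mex{0,1,2} = 3
g(11) = mex{1,2} = 0
g(12) = mex{1,2,3} = 0
g(13) = mex{1,2,3} = 0
g(14) = mex{0,2,3} = 1
The P-positions (g = 0) in 0..14 are 0, 1, 2, 11, 12, 13.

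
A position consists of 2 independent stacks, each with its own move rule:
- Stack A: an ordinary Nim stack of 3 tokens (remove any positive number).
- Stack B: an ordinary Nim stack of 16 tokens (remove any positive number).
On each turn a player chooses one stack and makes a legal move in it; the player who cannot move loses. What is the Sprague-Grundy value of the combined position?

19

Stack A is a plain Nim stack of size 3, so its Grundy value is 3.
Stack B is a plain Nim stack of size 16, so its Grundy value is 16.
By the Sprague-Grundy theorem, the Grundy value of a sum of independent games is the XOR of the component values.
Combined value = 3 ⊕ 16 = 19.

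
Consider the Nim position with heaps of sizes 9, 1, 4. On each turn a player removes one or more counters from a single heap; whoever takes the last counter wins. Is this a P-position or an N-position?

N-position

Nim-sum: 9 ^ 1 ^ 4 = 12.
The nim-sum is 12 ≠ 0, so this is an N-position: the player to move can win.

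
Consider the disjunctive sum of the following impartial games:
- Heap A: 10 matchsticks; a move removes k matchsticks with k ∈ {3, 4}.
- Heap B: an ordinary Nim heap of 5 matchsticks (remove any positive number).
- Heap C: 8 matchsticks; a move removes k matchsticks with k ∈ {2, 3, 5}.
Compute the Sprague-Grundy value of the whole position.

4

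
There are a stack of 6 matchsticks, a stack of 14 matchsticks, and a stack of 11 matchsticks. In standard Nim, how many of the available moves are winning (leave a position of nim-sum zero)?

3

Compute the nim-sum pairwise:
6 ^ 14 = 8
8 ^ 11 = 3
The overall nim-sum is X = 3. A stack of size p has a winning move iff p XOR X < p (reduce it to p XOR X).
  6: 6 XOR 3 = 5 < 6 — winning move (to 5).
  14: 14 XOR 3 = 13 < 14 — winning move (to 13).
  11: 11 XOR 3 = 8 < 11 — winning move (to 8).
That gives 3 winning moves.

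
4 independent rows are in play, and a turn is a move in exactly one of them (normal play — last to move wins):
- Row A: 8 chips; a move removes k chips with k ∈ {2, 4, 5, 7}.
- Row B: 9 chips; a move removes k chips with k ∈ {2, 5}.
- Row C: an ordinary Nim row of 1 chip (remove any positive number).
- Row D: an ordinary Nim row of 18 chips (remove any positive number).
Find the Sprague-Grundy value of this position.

Grundy values for row A (subtraction set {2, 4, 5, 7}):
g(0) = mex{} = 0
g(1) = mex{} = 0
g(2) = mex{0} = 1
g(3) = mex{0} = 1
g(4) = mex{0,1} = 2
g(5) = mex{0,1} = 2
g(6) = mex{0,1,2} = 3
g(7) = mex{0,1,2} = 3
g(8) = mex{0,1,2,3} = 4
So g(8) = 4.
Build the Grundy sequence for row B with g(k) = mex{g(k−s) : s ∈ {2, 5}, s ≤ k}:
k:     0  1  2  3  4  5  6  7  8  9
g(k):  0  0  1  1  0  2  1  0  0  1
So g(9) = 1.
Row C is a plain Nim row of size 1, so its Grundy value is 1.
Row D is a plain Nim row of size 18, so its Grundy value is 18.
The value of a disjunctive sum is the nim-sum of the parts.
Combined value = 4 ⊕ 1 ⊕ 1 ⊕ 18 = 22.

22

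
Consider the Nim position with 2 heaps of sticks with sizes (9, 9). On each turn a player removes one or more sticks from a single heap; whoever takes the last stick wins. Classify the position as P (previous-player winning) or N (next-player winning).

P-position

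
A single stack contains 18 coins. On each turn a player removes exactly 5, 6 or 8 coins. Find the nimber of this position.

Build the Grundy sequence with g(k) = mex{g(k−s) : s ∈ {5, 6, 8}, s ≤ k}:
k:     0  1  2  3  4  5  6  7  8  9 10 11 12 13 14 15 16 17 18
g(k):  0  0  0  0  0  1  1  1  1  1  2  2  2  0  0  0  0  0  1
So g(18) = 1.

1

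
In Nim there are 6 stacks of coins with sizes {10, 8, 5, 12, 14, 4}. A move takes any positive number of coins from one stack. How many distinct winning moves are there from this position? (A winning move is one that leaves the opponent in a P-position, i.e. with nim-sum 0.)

1

Nim-sum: 10 ⊕ 8 ⊕ 5 ⊕ 12 ⊕ 14 ⊕ 4 = 1.
The overall nim-sum is X = 1. A stack of size p has a winning move iff p XOR X < p (reduce it to p XOR X).
  10: 10 XOR 1 = 11 ≥ 10 — no move.
  8: 8 XOR 1 = 9 ≥ 8 — no move.
  5: 5 XOR 1 = 4 < 5 — winning move (to 4).
  12: 12 XOR 1 = 13 ≥ 12 — no move.
  14: 14 XOR 1 = 15 ≥ 14 — no move.
  4: 4 XOR 1 = 5 ≥ 4 — no move.
That gives 1 winning move.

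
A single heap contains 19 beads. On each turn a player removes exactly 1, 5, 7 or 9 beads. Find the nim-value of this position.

Grundy values for subtraction set {1, 5, 7, 9}:
k:     0  1  2  3  4  5  6  7  8  9 10 11 12 13 14 15 16 17 18 19
g(k):  0  1  0  1  0  1  0  1  0  1  0  1  0  1  0  1  0  1  0  1
So g(19) = 1.

1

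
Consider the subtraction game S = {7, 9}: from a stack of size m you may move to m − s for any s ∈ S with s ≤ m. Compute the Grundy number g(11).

1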